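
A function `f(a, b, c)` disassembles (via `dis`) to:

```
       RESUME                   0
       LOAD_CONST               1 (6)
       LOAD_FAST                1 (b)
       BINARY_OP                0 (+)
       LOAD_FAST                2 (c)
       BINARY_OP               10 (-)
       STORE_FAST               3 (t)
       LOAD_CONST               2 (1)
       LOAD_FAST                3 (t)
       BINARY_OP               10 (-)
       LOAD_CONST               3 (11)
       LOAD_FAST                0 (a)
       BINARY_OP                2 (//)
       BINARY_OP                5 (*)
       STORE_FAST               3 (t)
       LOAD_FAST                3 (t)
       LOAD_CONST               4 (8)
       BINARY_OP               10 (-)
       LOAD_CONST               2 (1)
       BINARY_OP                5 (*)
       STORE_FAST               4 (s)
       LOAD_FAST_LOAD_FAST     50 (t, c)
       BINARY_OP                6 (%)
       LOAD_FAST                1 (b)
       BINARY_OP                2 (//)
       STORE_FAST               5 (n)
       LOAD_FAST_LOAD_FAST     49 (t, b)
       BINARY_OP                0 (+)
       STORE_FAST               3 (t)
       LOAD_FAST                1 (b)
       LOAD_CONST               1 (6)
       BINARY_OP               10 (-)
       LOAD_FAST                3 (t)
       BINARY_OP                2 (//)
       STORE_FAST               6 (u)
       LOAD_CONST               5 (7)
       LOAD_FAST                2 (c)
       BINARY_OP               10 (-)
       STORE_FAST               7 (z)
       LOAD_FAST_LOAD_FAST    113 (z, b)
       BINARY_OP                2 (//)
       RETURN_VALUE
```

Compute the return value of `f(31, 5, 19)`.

-3

LOAD_CONST → push 6. Stack: [6]
LOAD_FAST b → push 5. Stack: [6, 5]
BINARY_OP + → 6 + 5 = 11. Stack: [11]
LOAD_FAST c → push 19. Stack: [11, 19]
BINARY_OP - → 11 - 19 = -8. Stack: [-8]
STORE_FAST t → t=-8. Stack: []
LOAD_CONST → push 1. Stack: [1]
LOAD_FAST t → push -8. Stack: [1, -8]
BINARY_OP - → 1 - -8 = 9. Stack: [9]
LOAD_CONST → push 11. Stack: [9, 11]
LOAD_FAST a → push 31. Stack: [9, 11, 31]
BINARY_OP // → 11 // 31 = 0. Stack: [9, 0]
BINARY_OP * → 9 * 0 = 0. Stack: [0]
STORE_FAST t → t=0. Stack: []
LOAD_FAST t → push 0. Stack: [0]
LOAD_CONST → push 8. Stack: [0, 8]
BINARY_OP - → 0 - 8 = -8. Stack: [-8]
LOAD_CONST → push 1. Stack: [-8, 1]
BINARY_OP * → -8 * 1 = -8. Stack: [-8]
STORE_FAST s → s=-8. Stack: []
LOAD_FAST_LOAD_FAST t,c → push 0,19. Stack: [0, 19]
BINARY_OP % → 0 % 19 = 0. Stack: [0]
LOAD_FAST b → push 5. Stack: [0, 5]
BINARY_OP // → 0 // 5 = 0. Stack: [0]
STORE_FAST n → n=0. Stack: []
LOAD_FAST_LOAD_FAST t,b → push 0,5. Stack: [0, 5]
BINARY_OP + → 0 + 5 = 5. Stack: [5]
STORE_FAST t → t=5. Stack: []
LOAD_FAST b → push 5. Stack: [5]
LOAD_CONST → push 6. Stack: [5, 6]
BINARY_OP - → 5 - 6 = -1. Stack: [-1]
LOAD_FAST t → push 5. Stack: [-1, 5]
BINARY_OP // → -1 // 5 = -1. Stack: [-1]
STORE_FAST u → u=-1. Stack: []
LOAD_CONST → push 7. Stack: [7]
LOAD_FAST c → push 19. Stack: [7, 19]
BINARY_OP - → 7 - 19 = -12. Stack: [-12]
STORE_FAST z → z=-12. Stack: []
LOAD_FAST_LOAD_FAST z,b → push -12,5. Stack: [-12, 5]
BINARY_OP // → -12 // 5 = -3. Stack: [-3]
RETURN_VALUE → return -3.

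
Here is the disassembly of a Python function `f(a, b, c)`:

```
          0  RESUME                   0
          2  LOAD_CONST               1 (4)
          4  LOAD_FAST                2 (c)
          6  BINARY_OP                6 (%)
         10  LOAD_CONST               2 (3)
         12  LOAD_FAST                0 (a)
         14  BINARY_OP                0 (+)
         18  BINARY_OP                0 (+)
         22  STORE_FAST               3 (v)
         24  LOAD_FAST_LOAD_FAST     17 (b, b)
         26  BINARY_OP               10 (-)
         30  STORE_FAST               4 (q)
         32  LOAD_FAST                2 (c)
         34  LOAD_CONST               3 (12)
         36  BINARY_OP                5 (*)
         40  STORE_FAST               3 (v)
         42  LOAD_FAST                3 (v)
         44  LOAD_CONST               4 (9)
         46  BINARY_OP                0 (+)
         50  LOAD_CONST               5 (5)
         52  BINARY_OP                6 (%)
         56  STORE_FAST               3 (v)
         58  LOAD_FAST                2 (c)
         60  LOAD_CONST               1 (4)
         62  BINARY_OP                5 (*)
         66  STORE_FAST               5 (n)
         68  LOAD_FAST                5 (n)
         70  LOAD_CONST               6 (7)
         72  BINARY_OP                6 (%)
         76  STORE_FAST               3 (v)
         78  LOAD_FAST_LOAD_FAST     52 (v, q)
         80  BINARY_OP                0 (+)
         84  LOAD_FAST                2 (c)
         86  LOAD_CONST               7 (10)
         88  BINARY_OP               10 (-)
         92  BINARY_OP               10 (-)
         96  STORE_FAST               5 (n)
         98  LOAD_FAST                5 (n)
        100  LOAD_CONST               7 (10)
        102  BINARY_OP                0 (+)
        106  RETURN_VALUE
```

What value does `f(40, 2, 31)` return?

-6

LOAD_CONST → push 4. Stack: [4]
LOAD_FAST c → push 31. Stack: [4, 31]
BINARY_OP % → 4 % 31 = 4. Stack: [4]
LOAD_CONST → push 3. Stack: [4, 3]
LOAD_FAST a → push 40. Stack: [4, 3, 40]
BINARY_OP + → 3 + 40 = 43. Stack: [4, 43]
BINARY_OP + → 4 + 43 = 47. Stack: [47]
STORE_FAST v → v=47. Stack: []
LOAD_FAST_LOAD_FAST b,b → push 2,2. Stack: [2, 2]
BINARY_OP - → 2 - 2 = 0. Stack: [0]
STORE_FAST q → q=0. Stack: []
LOAD_FAST c → push 31. Stack: [31]
LOAD_CONST → push 12. Stack: [31, 12]
BINARY_OP * → 31 * 12 = 372. Stack: [372]
STORE_FAST v → v=372. Stack: []
LOAD_FAST v → push 372. Stack: [372]
LOAD_CONST → push 9. Stack: [372, 9]
BINARY_OP + → 372 + 9 = 381. Stack: [381]
LOAD_CONST → push 5. Stack: [381, 5]
BINARY_OP % → 381 % 5 = 1. Stack: [1]
STORE_FAST v → v=1. Stack: []
LOAD_FAST c → push 31. Stack: [31]
LOAD_CONST → push 4. Stack: [31, 4]
BINARY_OP * → 31 * 4 = 124. Stack: [124]
STORE_FAST n → n=124. Stack: []
LOAD_FAST n → push 124. Stack: [124]
LOAD_CONST → push 7. Stack: [124, 7]
BINARY_OP % → 124 % 7 = 5. Stack: [5]
STORE_FAST v → v=5. Stack: []
LOAD_FAST_LOAD_FAST v,q → push 5,0. Stack: [5, 0]
BINARY_OP + → 5 + 0 = 5. Stack: [5]
LOAD_FAST c → push 31. Stack: [5, 31]
LOAD_CONST → push 10. Stack: [5, 31, 10]
BINARY_OP - → 31 - 10 = 21. Stack: [5, 21]
BINARY_OP - → 5 - 21 = -16. Stack: [-16]
STORE_FAST n → n=-16. Stack: []
LOAD_FAST n → push -16. Stack: [-16]
LOAD_CONST → push 10. Stack: [-16, 10]
BINARY_OP + → -16 + 10 = -6. Stack: [-6]
RETURN_VALUE → return -6.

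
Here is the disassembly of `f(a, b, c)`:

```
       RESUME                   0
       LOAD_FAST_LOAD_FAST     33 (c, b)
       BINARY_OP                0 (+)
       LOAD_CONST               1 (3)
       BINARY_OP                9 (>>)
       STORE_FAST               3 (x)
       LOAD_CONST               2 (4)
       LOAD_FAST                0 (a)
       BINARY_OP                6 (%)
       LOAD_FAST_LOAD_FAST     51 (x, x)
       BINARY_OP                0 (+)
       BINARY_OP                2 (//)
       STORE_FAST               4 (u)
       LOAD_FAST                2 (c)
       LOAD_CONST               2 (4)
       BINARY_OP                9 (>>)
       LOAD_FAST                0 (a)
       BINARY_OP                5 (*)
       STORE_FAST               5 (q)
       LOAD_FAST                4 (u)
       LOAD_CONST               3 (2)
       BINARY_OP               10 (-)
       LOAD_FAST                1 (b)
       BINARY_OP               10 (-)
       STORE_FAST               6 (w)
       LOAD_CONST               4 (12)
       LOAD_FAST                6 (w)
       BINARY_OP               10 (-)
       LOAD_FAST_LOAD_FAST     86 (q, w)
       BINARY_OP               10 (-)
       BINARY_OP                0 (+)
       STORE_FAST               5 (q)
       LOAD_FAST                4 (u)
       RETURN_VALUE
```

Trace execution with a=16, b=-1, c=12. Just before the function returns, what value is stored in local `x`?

LOAD_FAST_LOAD_FAST c,b → push 12,-1. Stack: [12, -1]
BINARY_OP + → 12 + -1 = 11. Stack: [11]
LOAD_CONST → push 3. Stack: [11, 3]
BINARY_OP >> → 11 >> 3 = 1. Stack: [1]
STORE_FAST x → x=1. Stack: []
LOAD_CONST → push 4. Stack: [4]
LOAD_FAST a → push 16. Stack: [4, 16]
BINARY_OP % → 4 % 16 = 4. Stack: [4]
LOAD_FAST_LOAD_FAST x,x → push 1,1. Stack: [4, 1, 1]
BINARY_OP + → 1 + 1 = 2. Stack: [4, 2]
BINARY_OP // → 4 // 2 = 2. Stack: [2]
STORE_FAST u → u=2. Stack: []
LOAD_FAST c → push 12. Stack: [12]
LOAD_CONST → push 4. Stack: [12, 4]
BINARY_OP >> → 12 >> 4 = 0. Stack: [0]
LOAD_FAST a → push 16. Stack: [0, 16]
BINARY_OP * → 0 * 16 = 0. Stack: [0]
STORE_FAST q → q=0. Stack: []
LOAD_FAST u → push 2. Stack: [2]
LOAD_CONST → push 2. Stack: [2, 2]
BINARY_OP - → 2 - 2 = 0. Stack: [0]
LOAD_FAST b → push -1. Stack: [0, -1]
BINARY_OP - → 0 - -1 = 1. Stack: [1]
STORE_FAST w → w=1. Stack: []
LOAD_CONST → push 12. Stack: [12]
LOAD_FAST w → push 1. Stack: [12, 1]
BINARY_OP - → 12 - 1 = 11. Stack: [11]
LOAD_FAST_LOAD_FAST q,w → push 0,1. Stack: [11, 0, 1]
BINARY_OP - → 0 - 1 = -1. Stack: [11, -1]
BINARY_OP + → 11 + -1 = 10. Stack: [10]
STORE_FAST q → q=10. Stack: []
LOAD_FAST u → push 2. Stack: [2]
RETURN_VALUE → return 2.

1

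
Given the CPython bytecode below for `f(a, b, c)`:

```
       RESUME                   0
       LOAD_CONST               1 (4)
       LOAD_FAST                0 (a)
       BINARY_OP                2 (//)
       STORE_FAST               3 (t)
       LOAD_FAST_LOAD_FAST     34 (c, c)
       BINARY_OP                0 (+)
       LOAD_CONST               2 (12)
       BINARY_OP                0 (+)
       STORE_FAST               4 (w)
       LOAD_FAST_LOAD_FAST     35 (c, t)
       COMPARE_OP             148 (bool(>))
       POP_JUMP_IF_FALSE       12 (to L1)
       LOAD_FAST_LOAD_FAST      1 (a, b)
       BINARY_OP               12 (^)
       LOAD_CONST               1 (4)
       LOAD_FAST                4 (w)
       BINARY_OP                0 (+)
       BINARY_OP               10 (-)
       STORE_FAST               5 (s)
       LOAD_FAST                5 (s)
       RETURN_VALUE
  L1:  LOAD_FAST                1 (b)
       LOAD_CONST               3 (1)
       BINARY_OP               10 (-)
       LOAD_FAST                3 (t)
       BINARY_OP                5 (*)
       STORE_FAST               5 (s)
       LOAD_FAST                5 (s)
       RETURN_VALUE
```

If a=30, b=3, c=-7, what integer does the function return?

LOAD_CONST → push 4. Stack: [4]
LOAD_FAST a → push 30. Stack: [4, 30]
BINARY_OP // → 4 // 30 = 0. Stack: [0]
STORE_FAST t → t=0. Stack: []
LOAD_FAST_LOAD_FAST c,c → push -7,-7. Stack: [-7, -7]
BINARY_OP + → -7 + -7 = -14. Stack: [-14]
LOAD_CONST → push 12. Stack: [-14, 12]
BINARY_OP + → -14 + 12 = -2. Stack: [-2]
STORE_FAST w → w=-2. Stack: []
LOAD_FAST_LOAD_FAST c,t → push -7,0. Stack: [-7, 0]
COMPARE_OP bool(>) → -7 vs 0 = False. Stack: [False]
POP_JUMP_IF_FALSE → pop False; jump. Stack: []
LOAD_FAST b → push 3. Stack: [3]
LOAD_CONST → push 1. Stack: [3, 1]
BINARY_OP - → 3 - 1 = 2. Stack: [2]
LOAD_FAST t → push 0. Stack: [2, 0]
BINARY_OP * → 2 * 0 = 0. Stack: [0]
STORE_FAST s → s=0. Stack: []
LOAD_FAST s → push 0. Stack: [0]
RETURN_VALUE → return 0.

0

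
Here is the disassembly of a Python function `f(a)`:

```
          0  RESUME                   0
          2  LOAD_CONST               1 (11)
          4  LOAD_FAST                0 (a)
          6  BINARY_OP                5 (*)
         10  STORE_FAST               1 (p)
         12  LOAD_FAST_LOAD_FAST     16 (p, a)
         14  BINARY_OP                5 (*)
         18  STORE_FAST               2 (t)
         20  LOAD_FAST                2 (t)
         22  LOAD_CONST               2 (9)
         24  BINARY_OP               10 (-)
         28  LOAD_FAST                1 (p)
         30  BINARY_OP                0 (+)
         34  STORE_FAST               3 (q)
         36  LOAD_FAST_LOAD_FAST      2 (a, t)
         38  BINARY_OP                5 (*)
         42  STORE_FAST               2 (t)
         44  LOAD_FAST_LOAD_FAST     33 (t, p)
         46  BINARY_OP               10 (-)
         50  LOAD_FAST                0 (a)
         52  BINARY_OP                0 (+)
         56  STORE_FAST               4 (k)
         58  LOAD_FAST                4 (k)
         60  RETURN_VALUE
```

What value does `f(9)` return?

7929

LOAD_CONST → push 11. Stack: [11]
LOAD_FAST a → push 9. Stack: [11, 9]
BINARY_OP * → 11 * 9 = 99. Stack: [99]
STORE_FAST p → p=99. Stack: []
LOAD_FAST_LOAD_FAST p,a → push 99,9. Stack: [99, 9]
BINARY_OP * → 99 * 9 = 891. Stack: [891]
STORE_FAST t → t=891. Stack: []
LOAD_FAST t → push 891. Stack: [891]
LOAD_CONST → push 9. Stack: [891, 9]
BINARY_OP - → 891 - 9 = 882. Stack: [882]
LOAD_FAST p → push 99. Stack: [882, 99]
BINARY_OP + → 882 + 99 = 981. Stack: [981]
STORE_FAST q → q=981. Stack: []
LOAD_FAST_LOAD_FAST a,t → push 9,891. Stack: [9, 891]
BINARY_OP * → 9 * 891 = 8019. Stack: [8019]
STORE_FAST t → t=8019. Stack: []
LOAD_FAST_LOAD_FAST t,p → push 8019,99. Stack: [8019, 99]
BINARY_OP - → 8019 - 99 = 7920. Stack: [7920]
LOAD_FAST a → push 9. Stack: [7920, 9]
BINARY_OP + → 7920 + 9 = 7929. Stack: [7929]
STORE_FAST k → k=7929. Stack: []
LOAD_FAST k → push 7929. Stack: [7929]
RETURN_VALUE → return 7929.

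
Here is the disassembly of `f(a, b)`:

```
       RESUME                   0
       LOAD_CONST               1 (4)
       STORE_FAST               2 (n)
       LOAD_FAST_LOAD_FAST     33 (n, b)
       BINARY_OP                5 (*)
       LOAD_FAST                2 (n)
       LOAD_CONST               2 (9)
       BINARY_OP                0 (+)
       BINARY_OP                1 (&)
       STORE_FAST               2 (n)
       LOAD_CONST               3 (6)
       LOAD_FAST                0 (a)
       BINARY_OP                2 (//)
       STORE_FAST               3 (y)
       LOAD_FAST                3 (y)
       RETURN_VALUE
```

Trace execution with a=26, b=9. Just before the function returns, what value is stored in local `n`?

LOAD_CONST → push 4. Stack: [4]
STORE_FAST n → n=4. Stack: []
LOAD_FAST_LOAD_FAST n,b → push 4,9. Stack: [4, 9]
BINARY_OP * → 4 * 9 = 36. Stack: [36]
LOAD_FAST n → push 4. Stack: [36, 4]
LOAD_CONST → push 9. Stack: [36, 4, 9]
BINARY_OP + → 4 + 9 = 13. Stack: [36, 13]
BINARY_OP & → 36 & 13 = 4. Stack: [4]
STORE_FAST n → n=4. Stack: []
LOAD_CONST → push 6. Stack: [6]
LOAD_FAST a → push 26. Stack: [6, 26]
BINARY_OP // → 6 // 26 = 0. Stack: [0]
STORE_FAST y → y=0. Stack: []
LOAD_FAST y → push 0. Stack: [0]
RETURN_VALUE → return 0.

4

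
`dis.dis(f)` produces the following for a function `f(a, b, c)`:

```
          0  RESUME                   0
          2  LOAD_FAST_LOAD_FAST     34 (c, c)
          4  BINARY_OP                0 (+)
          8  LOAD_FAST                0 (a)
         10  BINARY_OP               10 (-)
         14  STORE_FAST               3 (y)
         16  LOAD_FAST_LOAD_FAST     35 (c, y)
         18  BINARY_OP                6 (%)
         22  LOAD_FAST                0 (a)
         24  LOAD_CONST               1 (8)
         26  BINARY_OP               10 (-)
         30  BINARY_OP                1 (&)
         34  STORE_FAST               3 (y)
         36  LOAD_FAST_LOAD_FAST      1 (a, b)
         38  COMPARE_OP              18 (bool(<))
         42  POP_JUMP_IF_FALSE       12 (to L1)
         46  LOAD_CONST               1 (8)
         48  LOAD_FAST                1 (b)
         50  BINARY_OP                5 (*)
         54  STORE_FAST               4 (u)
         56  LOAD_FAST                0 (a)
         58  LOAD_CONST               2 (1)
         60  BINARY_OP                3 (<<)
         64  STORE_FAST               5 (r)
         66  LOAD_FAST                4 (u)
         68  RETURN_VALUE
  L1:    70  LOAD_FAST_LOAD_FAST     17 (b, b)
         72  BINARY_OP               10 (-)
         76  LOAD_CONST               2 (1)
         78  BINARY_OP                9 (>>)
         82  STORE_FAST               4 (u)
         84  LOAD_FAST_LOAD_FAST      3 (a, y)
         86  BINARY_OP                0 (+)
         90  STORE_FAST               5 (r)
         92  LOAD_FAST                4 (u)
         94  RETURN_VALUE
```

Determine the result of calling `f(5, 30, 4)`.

240

LOAD_FAST_LOAD_FAST c,c → push 4,4. Stack: [4, 4]
BINARY_OP + → 4 + 4 = 8. Stack: [8]
LOAD_FAST a → push 5. Stack: [8, 5]
BINARY_OP - → 8 - 5 = 3. Stack: [3]
STORE_FAST y → y=3. Stack: []
LOAD_FAST_LOAD_FAST c,y → push 4,3. Stack: [4, 3]
BINARY_OP % → 4 % 3 = 1. Stack: [1]
LOAD_FAST a → push 5. Stack: [1, 5]
LOAD_CONST → push 8. Stack: [1, 5, 8]
BINARY_OP - → 5 - 8 = -3. Stack: [1, -3]
BINARY_OP & → 1 & -3 = 1. Stack: [1]
STORE_FAST y → y=1. Stack: []
LOAD_FAST_LOAD_FAST a,b → push 5,30. Stack: [5, 30]
COMPARE_OP bool(<) → 5 vs 30 = True. Stack: [True]
POP_JUMP_IF_FALSE → pop True; no jump. Stack: []
LOAD_CONST → push 8. Stack: [8]
LOAD_FAST b → push 30. Stack: [8, 30]
BINARY_OP * → 8 * 30 = 240. Stack: [240]
STORE_FAST u → u=240. Stack: []
LOAD_FAST a → push 5. Stack: [5]
LOAD_CONST → push 1. Stack: [5, 1]
BINARY_OP << → 5 << 1 = 10. Stack: [10]
STORE_FAST r → r=10. Stack: []
LOAD_FAST u → push 240. Stack: [240]
RETURN_VALUE → return 240.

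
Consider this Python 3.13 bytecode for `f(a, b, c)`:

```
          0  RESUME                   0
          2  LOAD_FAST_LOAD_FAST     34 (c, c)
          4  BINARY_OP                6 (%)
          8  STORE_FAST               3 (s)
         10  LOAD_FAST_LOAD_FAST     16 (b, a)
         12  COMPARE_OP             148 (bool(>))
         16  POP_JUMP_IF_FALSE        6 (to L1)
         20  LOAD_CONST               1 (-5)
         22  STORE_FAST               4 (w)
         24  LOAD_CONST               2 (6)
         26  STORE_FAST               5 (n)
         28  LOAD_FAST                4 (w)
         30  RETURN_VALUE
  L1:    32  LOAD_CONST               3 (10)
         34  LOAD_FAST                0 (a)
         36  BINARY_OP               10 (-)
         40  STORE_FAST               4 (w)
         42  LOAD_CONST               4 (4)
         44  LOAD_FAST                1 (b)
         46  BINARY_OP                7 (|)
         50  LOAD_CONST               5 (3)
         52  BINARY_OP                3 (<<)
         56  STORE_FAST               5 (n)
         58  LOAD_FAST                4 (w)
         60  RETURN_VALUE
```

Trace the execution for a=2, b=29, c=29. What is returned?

LOAD_FAST_LOAD_FAST c,c → push 29,29. Stack: [29, 29]
BINARY_OP % → 29 % 29 = 0. Stack: [0]
STORE_FAST s → s=0. Stack: []
LOAD_FAST_LOAD_FAST b,a → push 29,2. Stack: [29, 2]
COMPARE_OP bool(>) → 29 vs 2 = True. Stack: [True]
POP_JUMP_IF_FALSE → pop True; no jump. Stack: []
LOAD_CONST → push -5. Stack: [-5]
STORE_FAST w → w=-5. Stack: []
LOAD_CONST → push 6. Stack: [6]
STORE_FAST n → n=6. Stack: []
LOAD_FAST w → push -5. Stack: [-5]
RETURN_VALUE → return -5.

-5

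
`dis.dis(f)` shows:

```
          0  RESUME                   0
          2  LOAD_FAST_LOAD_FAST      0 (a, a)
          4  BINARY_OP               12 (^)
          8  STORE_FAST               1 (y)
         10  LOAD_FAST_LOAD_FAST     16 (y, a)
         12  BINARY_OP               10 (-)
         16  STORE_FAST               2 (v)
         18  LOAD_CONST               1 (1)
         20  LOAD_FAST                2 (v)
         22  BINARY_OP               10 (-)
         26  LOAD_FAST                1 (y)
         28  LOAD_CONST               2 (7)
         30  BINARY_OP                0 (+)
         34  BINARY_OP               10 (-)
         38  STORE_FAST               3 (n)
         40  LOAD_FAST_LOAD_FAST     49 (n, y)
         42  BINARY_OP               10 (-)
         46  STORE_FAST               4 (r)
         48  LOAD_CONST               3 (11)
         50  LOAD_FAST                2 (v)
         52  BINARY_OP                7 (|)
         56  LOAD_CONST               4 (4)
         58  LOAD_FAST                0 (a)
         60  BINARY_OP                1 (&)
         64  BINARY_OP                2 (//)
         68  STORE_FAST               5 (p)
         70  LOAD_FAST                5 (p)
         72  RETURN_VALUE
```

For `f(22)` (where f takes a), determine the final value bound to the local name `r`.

LOAD_FAST_LOAD_FAST a,a → push 22,22. Stack: [22, 22]
BINARY_OP ^ → 22 ^ 22 = 0. Stack: [0]
STORE_FAST y → y=0. Stack: []
LOAD_FAST_LOAD_FAST y,a → push 0,22. Stack: [0, 22]
BINARY_OP - → 0 - 22 = -22. Stack: [-22]
STORE_FAST v → v=-22. Stack: []
LOAD_CONST → push 1. Stack: [1]
LOAD_FAST v → push -22. Stack: [1, -22]
BINARY_OP - → 1 - -22 = 23. Stack: [23]
LOAD_FAST y → push 0. Stack: [23, 0]
LOAD_CONST → push 7. Stack: [23, 0, 7]
BINARY_OP + → 0 + 7 = 7. Stack: [23, 7]
BINARY_OP - → 23 - 7 = 16. Stack: [16]
STORE_FAST n → n=16. Stack: []
LOAD_FAST_LOAD_FAST n,y → push 16,0. Stack: [16, 0]
BINARY_OP - → 16 - 0 = 16. Stack: [16]
STORE_FAST r → r=16. Stack: []
LOAD_CONST → push 11. Stack: [11]
LOAD_FAST v → push -22. Stack: [11, -22]
BINARY_OP | → 11 | -22 = -21. Stack: [-21]
LOAD_CONST → push 4. Stack: [-21, 4]
LOAD_FAST a → push 22. Stack: [-21, 4, 22]
BINARY_OP & → 4 & 22 = 4. Stack: [-21, 4]
BINARY_OP // → -21 // 4 = -6. Stack: [-6]
STORE_FAST p → p=-6. Stack: []
LOAD_FAST p → push -6. Stack: [-6]
RETURN_VALUE → return -6.

16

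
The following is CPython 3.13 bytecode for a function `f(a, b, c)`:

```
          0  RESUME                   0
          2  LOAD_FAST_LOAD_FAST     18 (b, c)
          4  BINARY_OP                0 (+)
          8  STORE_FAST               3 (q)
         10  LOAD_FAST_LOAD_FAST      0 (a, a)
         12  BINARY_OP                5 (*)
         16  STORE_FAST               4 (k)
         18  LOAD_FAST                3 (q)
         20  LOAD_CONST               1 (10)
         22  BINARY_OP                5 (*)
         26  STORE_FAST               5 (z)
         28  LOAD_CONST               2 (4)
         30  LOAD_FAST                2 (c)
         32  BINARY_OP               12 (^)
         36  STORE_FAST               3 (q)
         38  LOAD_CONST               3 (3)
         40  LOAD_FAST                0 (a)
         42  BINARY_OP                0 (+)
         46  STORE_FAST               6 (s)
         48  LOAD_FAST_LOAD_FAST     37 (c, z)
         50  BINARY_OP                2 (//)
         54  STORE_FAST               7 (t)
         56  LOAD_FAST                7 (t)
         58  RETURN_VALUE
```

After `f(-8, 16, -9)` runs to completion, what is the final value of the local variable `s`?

LOAD_FAST_LOAD_FAST b,c → push 16,-9. Stack: [16, -9]
BINARY_OP + → 16 + -9 = 7. Stack: [7]
STORE_FAST q → q=7. Stack: []
LOAD_FAST_LOAD_FAST a,a → push -8,-8. Stack: [-8, -8]
BINARY_OP * → -8 * -8 = 64. Stack: [64]
STORE_FAST k → k=64. Stack: []
LOAD_FAST q → push 7. Stack: [7]
LOAD_CONST → push 10. Stack: [7, 10]
BINARY_OP * → 7 * 10 = 70. Stack: [70]
STORE_FAST z → z=70. Stack: []
LOAD_CONST → push 4. Stack: [4]
LOAD_FAST c → push -9. Stack: [4, -9]
BINARY_OP ^ → 4 ^ -9 = -13. Stack: [-13]
STORE_FAST q → q=-13. Stack: []
LOAD_CONST → push 3. Stack: [3]
LOAD_FAST a → push -8. Stack: [3, -8]
BINARY_OP + → 3 + -8 = -5. Stack: [-5]
STORE_FAST s → s=-5. Stack: []
LOAD_FAST_LOAD_FAST c,z → push -9,70. Stack: [-9, 70]
BINARY_OP // → -9 // 70 = -1. Stack: [-1]
STORE_FAST t → t=-1. Stack: []
LOAD_FAST t → push -1. Stack: [-1]
RETURN_VALUE → return -1.

-5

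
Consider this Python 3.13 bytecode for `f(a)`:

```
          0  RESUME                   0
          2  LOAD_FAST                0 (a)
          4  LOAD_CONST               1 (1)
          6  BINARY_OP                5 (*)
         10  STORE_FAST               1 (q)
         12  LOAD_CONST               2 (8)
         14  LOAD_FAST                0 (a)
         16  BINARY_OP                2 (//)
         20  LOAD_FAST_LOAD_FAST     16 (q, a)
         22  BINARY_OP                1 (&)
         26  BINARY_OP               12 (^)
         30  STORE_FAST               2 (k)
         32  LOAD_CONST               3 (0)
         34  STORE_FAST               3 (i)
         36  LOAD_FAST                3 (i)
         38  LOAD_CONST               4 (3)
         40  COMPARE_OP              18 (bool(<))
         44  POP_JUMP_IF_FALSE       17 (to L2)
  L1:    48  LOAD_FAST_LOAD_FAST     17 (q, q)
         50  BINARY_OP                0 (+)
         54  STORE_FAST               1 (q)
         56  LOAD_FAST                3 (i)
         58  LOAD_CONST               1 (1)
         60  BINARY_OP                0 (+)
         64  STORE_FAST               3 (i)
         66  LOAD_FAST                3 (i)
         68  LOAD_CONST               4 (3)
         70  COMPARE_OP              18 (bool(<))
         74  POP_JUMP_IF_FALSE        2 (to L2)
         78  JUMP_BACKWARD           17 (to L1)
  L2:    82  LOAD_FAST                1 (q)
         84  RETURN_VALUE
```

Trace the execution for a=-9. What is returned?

-72

LOAD_FAST a → push -9. Stack: [-9]
LOAD_CONST → push 1. Stack: [-9, 1]
BINARY_OP * → -9 * 1 = -9. Stack: [-9]
STORE_FAST q → q=-9. Stack: []
LOAD_CONST → push 8. Stack: [8]
LOAD_FAST a → push -9. Stack: [8, -9]
BINARY_OP // → 8 // -9 = -1. Stack: [-1]
LOAD_FAST_LOAD_FAST q,a → push -9,-9. Stack: [-1, -9, -9]
BINARY_OP & → -9 & -9 = -9. Stack: [-1, -9]
BINARY_OP ^ → -1 ^ -9 = 8. Stack: [8]
STORE_FAST k → k=8. Stack: []
LOAD_CONST → push 0. Stack: [0]
STORE_FAST i → i=0. Stack: []
LOAD_FAST i → push 0. Stack: [0]
LOAD_CONST → push 3. Stack: [0, 3]
COMPARE_OP bool(<) → 0 vs 3 = True. Stack: [True]
POP_JUMP_IF_FALSE → pop True; no jump. Stack: []
LOAD_FAST_LOAD_FAST q,q → push -9,-9. Stack: [-9, -9]
BINARY_OP + → -9 + -9 = -18. Stack: [-18]
STORE_FAST q → q=-18. Stack: []
LOAD_FAST i → push 0. Stack: [0]
LOAD_CONST → push 1. Stack: [0, 1]
BINARY_OP + → 0 + 1 = 1. Stack: [1]
STORE_FAST i → i=1. Stack: []
LOAD_FAST i → push 1. Stack: [1]
LOAD_CONST → push 3. Stack: [1, 3]
COMPARE_OP bool(<) → 1 vs 3 = True. Stack: [True]
POP_JUMP_IF_FALSE → pop True; no jump. Stack: []
LOAD_FAST_LOAD_FAST q,q → push -18,-18. Stack: [-18, -18]
BINARY_OP + → -18 + -18 = -36. Stack: [-36]
STORE_FAST q → q=-36. Stack: []
LOAD_FAST i → push 1. Stack: [1]
LOAD_CONST → push 1. Stack: [1, 1]
BINARY_OP + → 1 + 1 = 2. Stack: [2]
STORE_FAST i → i=2. Stack: []
LOAD_FAST i → push 2. Stack: [2]
LOAD_CONST → push 3. Stack: [2, 3]
COMPARE_OP bool(<) → 2 vs 3 = True. Stack: [True]
POP_JUMP_IF_FALSE → pop True; no jump. Stack: []
LOAD_FAST_LOAD_FAST q,q → push -36,-36. Stack: [-36, -36]
BINARY_OP + → -36 + -36 = -72. Stack: [-72]
STORE_FAST q → q=-72. Stack: []
LOAD_FAST i → push 2. Stack: [2]
LOAD_CONST → push 1. Stack: [2, 1]
BINARY_OP + → 2 + 1 = 3. Stack: [3]
STORE_FAST i → i=3. Stack: []
LOAD_FAST i → push 3. Stack: [3]
LOAD_CONST → push 3. Stack: [3, 3]
COMPARE_OP bool(<) → 3 vs 3 = False. Stack: [False]
POP_JUMP_IF_FALSE → pop False; jump. Stack: []
LOAD_FAST q → push -72. Stack: [-72]
RETURN_VALUE → return -72.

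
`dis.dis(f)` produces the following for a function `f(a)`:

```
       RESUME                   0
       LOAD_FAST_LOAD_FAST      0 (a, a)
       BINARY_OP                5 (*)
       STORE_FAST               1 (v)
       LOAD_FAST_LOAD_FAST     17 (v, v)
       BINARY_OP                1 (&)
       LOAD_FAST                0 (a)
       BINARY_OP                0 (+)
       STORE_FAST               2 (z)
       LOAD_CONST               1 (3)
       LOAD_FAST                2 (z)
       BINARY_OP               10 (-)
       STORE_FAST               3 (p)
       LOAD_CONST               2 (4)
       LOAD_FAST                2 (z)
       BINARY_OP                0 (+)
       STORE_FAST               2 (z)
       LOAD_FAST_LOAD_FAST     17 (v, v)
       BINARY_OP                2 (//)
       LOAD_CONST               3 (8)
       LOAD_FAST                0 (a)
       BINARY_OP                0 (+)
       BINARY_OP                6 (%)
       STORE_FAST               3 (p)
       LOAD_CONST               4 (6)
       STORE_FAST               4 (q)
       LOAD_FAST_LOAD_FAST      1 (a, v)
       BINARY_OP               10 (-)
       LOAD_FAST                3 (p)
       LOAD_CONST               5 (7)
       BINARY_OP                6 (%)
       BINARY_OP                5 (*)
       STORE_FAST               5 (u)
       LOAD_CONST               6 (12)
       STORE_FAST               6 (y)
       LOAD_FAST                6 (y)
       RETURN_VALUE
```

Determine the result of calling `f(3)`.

LOAD_FAST_LOAD_FAST a,a → push 3,3. Stack: [3, 3]
BINARY_OP * → 3 * 3 = 9. Stack: [9]
STORE_FAST v → v=9. Stack: []
LOAD_FAST_LOAD_FAST v,v → push 9,9. Stack: [9, 9]
BINARY_OP & → 9 & 9 = 9. Stack: [9]
LOAD_FAST a → push 3. Stack: [9, 3]
BINARY_OP + → 9 + 3 = 12. Stack: [12]
STORE_FAST z → z=12. Stack: []
LOAD_CONST → push 3. Stack: [3]
LOAD_FAST z → push 12. Stack: [3, 12]
BINARY_OP - → 3 - 12 = -9. Stack: [-9]
STORE_FAST p → p=-9. Stack: []
LOAD_CONST → push 4. Stack: [4]
LOAD_FAST z → push 12. Stack: [4, 12]
BINARY_OP + → 4 + 12 = 16. Stack: [16]
STORE_FAST z → z=16. Stack: []
LOAD_FAST_LOAD_FAST v,v → push 9,9. Stack: [9, 9]
BINARY_OP // → 9 // 9 = 1. Stack: [1]
LOAD_CONST → push 8. Stack: [1, 8]
LOAD_FAST a → push 3. Stack: [1, 8, 3]
BINARY_OP + → 8 + 3 = 11. Stack: [1, 11]
BINARY_OP % → 1 % 11 = 1. Stack: [1]
STORE_FAST p → p=1. Stack: []
LOAD_CONST → push 6. Stack: [6]
STORE_FAST q → q=6. Stack: []
LOAD_FAST_LOAD_FAST a,v → push 3,9. Stack: [3, 9]
BINARY_OP - → 3 - 9 = -6. Stack: [-6]
LOAD_FAST p → push 1. Stack: [-6, 1]
LOAD_CONST → push 7. Stack: [-6, 1, 7]
BINARY_OP % → 1 % 7 = 1. Stack: [-6, 1]
BINARY_OP * → -6 * 1 = -6. Stack: [-6]
STORE_FAST u → u=-6. Stack: []
LOAD_CONST → push 12. Stack: [12]
STORE_FAST y → y=12. Stack: []
LOAD_FAST y → push 12. Stack: [12]
RETURN_VALUE → return 12.

12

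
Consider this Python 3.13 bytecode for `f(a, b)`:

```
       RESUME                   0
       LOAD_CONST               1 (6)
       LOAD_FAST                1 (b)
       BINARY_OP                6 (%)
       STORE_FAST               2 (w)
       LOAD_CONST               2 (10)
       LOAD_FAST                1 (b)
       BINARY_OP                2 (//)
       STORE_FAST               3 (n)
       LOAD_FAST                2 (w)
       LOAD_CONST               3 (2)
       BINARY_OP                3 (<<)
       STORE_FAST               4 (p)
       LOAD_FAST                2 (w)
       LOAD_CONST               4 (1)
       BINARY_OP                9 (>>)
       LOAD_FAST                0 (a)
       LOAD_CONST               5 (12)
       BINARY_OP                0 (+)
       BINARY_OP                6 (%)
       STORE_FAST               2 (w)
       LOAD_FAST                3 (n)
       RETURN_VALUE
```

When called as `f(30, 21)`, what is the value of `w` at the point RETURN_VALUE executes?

3

LOAD_CONST → push 6. Stack: [6]
LOAD_FAST b → push 21. Stack: [6, 21]
BINARY_OP % → 6 % 21 = 6. Stack: [6]
STORE_FAST w → w=6. Stack: []
LOAD_CONST → push 10. Stack: [10]
LOAD_FAST b → push 21. Stack: [10, 21]
BINARY_OP // → 10 // 21 = 0. Stack: [0]
STORE_FAST n → n=0. Stack: []
LOAD_FAST w → push 6. Stack: [6]
LOAD_CONST → push 2. Stack: [6, 2]
BINARY_OP << → 6 << 2 = 24. Stack: [24]
STORE_FAST p → p=24. Stack: []
LOAD_FAST w → push 6. Stack: [6]
LOAD_CONST → push 1. Stack: [6, 1]
BINARY_OP >> → 6 >> 1 = 3. Stack: [3]
LOAD_FAST a → push 30. Stack: [3, 30]
LOAD_CONST → push 12. Stack: [3, 30, 12]
BINARY_OP + → 30 + 12 = 42. Stack: [3, 42]
BINARY_OP % → 3 % 42 = 3. Stack: [3]
STORE_FAST w → w=3. Stack: []
LOAD_FAST n → push 0. Stack: [0]
RETURN_VALUE → return 0.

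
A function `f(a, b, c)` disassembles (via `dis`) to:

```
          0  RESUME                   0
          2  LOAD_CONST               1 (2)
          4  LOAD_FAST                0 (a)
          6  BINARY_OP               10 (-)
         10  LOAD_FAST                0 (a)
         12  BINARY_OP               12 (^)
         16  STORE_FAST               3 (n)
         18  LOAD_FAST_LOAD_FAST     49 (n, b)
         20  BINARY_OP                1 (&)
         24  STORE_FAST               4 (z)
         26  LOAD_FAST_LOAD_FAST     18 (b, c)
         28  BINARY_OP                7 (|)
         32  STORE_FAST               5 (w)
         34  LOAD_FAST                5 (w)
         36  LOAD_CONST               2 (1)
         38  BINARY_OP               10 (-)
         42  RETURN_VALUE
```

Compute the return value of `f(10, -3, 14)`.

LOAD_CONST → push 2. Stack: [2]
LOAD_FAST a → push 10. Stack: [2, 10]
BINARY_OP - → 2 - 10 = -8. Stack: [-8]
LOAD_FAST a → push 10. Stack: [-8, 10]
BINARY_OP ^ → -8 ^ 10 = -14. Stack: [-14]
STORE_FAST n → n=-14. Stack: []
LOAD_FAST_LOAD_FAST n,b → push -14,-3. Stack: [-14, -3]
BINARY_OP & → -14 & -3 = -16. Stack: [-16]
STORE_FAST z → z=-16. Stack: []
LOAD_FAST_LOAD_FAST b,c → push -3,14. Stack: [-3, 14]
BINARY_OP | → -3 | 14 = -1. Stack: [-1]
STORE_FAST w → w=-1. Stack: []
LOAD_FAST w → push -1. Stack: [-1]
LOAD_CONST → push 1. Stack: [-1, 1]
BINARY_OP - → -1 - 1 = -2. Stack: [-2]
RETURN_VALUE → return -2.

-2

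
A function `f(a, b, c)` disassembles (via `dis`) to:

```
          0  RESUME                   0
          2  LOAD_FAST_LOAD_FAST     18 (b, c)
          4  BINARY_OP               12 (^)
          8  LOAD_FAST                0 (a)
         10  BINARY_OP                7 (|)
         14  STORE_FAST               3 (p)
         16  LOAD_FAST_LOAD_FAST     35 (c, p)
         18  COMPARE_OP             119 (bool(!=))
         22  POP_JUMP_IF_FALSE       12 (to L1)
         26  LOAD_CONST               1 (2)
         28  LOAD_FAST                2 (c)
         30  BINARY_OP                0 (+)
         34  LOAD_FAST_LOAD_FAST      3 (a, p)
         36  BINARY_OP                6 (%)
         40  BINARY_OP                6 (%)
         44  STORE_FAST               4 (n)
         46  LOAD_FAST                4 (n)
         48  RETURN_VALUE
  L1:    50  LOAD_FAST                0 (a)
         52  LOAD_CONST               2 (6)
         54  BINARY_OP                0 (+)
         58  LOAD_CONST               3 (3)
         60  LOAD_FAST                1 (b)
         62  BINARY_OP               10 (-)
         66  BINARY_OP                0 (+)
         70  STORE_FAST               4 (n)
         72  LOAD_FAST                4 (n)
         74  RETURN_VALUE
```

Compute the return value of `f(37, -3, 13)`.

-6

LOAD_FAST_LOAD_FAST b,c → push -3,13. Stack: [-3, 13]
BINARY_OP ^ → -3 ^ 13 = -16. Stack: [-16]
LOAD_FAST a → push 37. Stack: [-16, 37]
BINARY_OP | → -16 | 37 = -11. Stack: [-11]
STORE_FAST p → p=-11. Stack: []
LOAD_FAST_LOAD_FAST c,p → push 13,-11. Stack: [13, -11]
COMPARE_OP bool(!=) → 13 vs -11 = True. Stack: [True]
POP_JUMP_IF_FALSE → pop True; no jump. Stack: []
LOAD_CONST → push 2. Stack: [2]
LOAD_FAST c → push 13. Stack: [2, 13]
BINARY_OP + → 2 + 13 = 15. Stack: [15]
LOAD_FAST_LOAD_FAST a,p → push 37,-11. Stack: [15, 37, -11]
BINARY_OP % → 37 % -11 = -7. Stack: [15, -7]
BINARY_OP % → 15 % -7 = -6. Stack: [-6]
STORE_FAST n → n=-6. Stack: []
LOAD_FAST n → push -6. Stack: [-6]
RETURN_VALUE → return -6.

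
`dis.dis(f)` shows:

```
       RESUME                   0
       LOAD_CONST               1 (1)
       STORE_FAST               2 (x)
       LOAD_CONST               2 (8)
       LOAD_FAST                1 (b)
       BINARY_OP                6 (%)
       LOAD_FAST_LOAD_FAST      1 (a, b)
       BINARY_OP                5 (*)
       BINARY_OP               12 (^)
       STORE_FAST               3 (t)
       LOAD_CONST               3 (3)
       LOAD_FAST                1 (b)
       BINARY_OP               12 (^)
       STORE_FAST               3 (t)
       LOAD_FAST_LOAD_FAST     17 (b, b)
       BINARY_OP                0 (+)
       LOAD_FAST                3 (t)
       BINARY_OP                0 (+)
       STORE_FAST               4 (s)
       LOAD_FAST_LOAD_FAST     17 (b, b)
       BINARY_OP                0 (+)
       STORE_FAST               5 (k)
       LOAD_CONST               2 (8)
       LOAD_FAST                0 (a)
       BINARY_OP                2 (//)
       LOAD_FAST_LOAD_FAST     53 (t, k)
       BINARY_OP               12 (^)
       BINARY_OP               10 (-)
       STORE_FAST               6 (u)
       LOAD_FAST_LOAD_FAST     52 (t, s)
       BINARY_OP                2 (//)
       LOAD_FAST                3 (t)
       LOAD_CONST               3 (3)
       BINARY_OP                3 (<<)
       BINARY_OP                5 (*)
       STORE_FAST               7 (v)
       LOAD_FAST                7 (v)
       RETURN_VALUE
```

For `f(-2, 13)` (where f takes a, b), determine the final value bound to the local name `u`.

LOAD_CONST → push 1. Stack: [1]
STORE_FAST x → x=1. Stack: []
LOAD_CONST → push 8. Stack: [8]
LOAD_FAST b → push 13. Stack: [8, 13]
BINARY_OP % → 8 % 13 = 8. Stack: [8]
LOAD_FAST_LOAD_FAST a,b → push -2,13. Stack: [8, -2, 13]
BINARY_OP * → -2 * 13 = -26. Stack: [8, -26]
BINARY_OP ^ → 8 ^ -26 = -18. Stack: [-18]
STORE_FAST t → t=-18. Stack: []
LOAD_CONST → push 3. Stack: [3]
LOAD_FAST b → push 13. Stack: [3, 13]
BINARY_OP ^ → 3 ^ 13 = 14. Stack: [14]
STORE_FAST t → t=14. Stack: []
LOAD_FAST_LOAD_FAST b,b → push 13,13. Stack: [13, 13]
BINARY_OP + → 13 + 13 = 26. Stack: [26]
LOAD_FAST t → push 14. Stack: [26, 14]
BINARY_OP + → 26 + 14 = 40. Stack: [40]
STORE_FAST s → s=40. Stack: []
LOAD_FAST_LOAD_FAST b,b → push 13,13. Stack: [13, 13]
BINARY_OP + → 13 + 13 = 26. Stack: [26]
STORE_FAST k → k=26. Stack: []
LOAD_CONST → push 8. Stack: [8]
LOAD_FAST a → push -2. Stack: [8, -2]
BINARY_OP // → 8 // -2 = -4. Stack: [-4]
LOAD_FAST_LOAD_FAST t,k → push 14,26. Stack: [-4, 14, 26]
BINARY_OP ^ → 14 ^ 26 = 20. Stack: [-4, 20]
BINARY_OP - → -4 - 20 = -24. Stack: [-24]
STORE_FAST u → u=-24. Stack: []
LOAD_FAST_LOAD_FAST t,s → push 14,40. Stack: [14, 40]
BINARY_OP // → 14 // 40 = 0. Stack: [0]
LOAD_FAST t → push 14. Stack: [0, 14]
LOAD_CONST → push 3. Stack: [0, 14, 3]
BINARY_OP << → 14 << 3 = 112. Stack: [0, 112]
BINARY_OP * → 0 * 112 = 0. Stack: [0]
STORE_FAST v → v=0. Stack: []
LOAD_FAST v → push 0. Stack: [0]
RETURN_VALUE → return 0.

-24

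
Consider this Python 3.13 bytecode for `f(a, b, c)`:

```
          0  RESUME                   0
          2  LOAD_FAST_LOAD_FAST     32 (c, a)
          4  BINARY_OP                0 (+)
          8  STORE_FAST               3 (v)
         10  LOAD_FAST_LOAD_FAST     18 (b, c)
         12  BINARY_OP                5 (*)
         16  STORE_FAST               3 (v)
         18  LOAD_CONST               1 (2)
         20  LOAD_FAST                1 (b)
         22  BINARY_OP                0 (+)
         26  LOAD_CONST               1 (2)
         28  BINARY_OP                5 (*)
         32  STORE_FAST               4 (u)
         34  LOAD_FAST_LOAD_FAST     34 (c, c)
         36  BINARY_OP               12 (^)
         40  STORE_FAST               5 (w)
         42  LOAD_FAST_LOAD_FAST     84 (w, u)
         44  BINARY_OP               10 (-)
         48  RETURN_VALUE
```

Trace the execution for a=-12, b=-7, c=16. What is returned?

LOAD_FAST_LOAD_FAST c,a → push 16,-12. Stack: [16, -12]
BINARY_OP + → 16 + -12 = 4. Stack: [4]
STORE_FAST v → v=4. Stack: []
LOAD_FAST_LOAD_FAST b,c → push -7,16. Stack: [-7, 16]
BINARY_OP * → -7 * 16 = -112. Stack: [-112]
STORE_FAST v → v=-112. Stack: []
LOAD_CONST → push 2. Stack: [2]
LOAD_FAST b → push -7. Stack: [2, -7]
BINARY_OP + → 2 + -7 = -5. Stack: [-5]
LOAD_CONST → push 2. Stack: [-5, 2]
BINARY_OP * → -5 * 2 = -10. Stack: [-10]
STORE_FAST u → u=-10. Stack: []
LOAD_FAST_LOAD_FAST c,c → push 16,16. Stack: [16, 16]
BINARY_OP ^ → 16 ^ 16 = 0. Stack: [0]
STORE_FAST w → w=0. Stack: []
LOAD_FAST_LOAD_FAST w,u → push 0,-10. Stack: [0, -10]
BINARY_OP - → 0 - -10 = 10. Stack: [10]
RETURN_VALUE → return 10.

10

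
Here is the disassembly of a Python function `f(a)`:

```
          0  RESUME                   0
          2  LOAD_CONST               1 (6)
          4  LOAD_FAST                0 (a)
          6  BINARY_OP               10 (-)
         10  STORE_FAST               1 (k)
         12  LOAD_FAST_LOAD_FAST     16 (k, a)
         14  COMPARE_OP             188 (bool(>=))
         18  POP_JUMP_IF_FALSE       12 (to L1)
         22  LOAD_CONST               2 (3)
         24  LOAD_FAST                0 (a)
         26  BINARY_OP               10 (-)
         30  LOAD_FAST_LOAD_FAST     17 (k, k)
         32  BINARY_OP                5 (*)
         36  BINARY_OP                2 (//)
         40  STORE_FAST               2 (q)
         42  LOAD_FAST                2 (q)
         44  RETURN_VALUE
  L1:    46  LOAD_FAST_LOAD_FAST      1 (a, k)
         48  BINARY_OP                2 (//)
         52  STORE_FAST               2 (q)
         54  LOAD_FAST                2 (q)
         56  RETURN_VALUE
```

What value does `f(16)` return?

LOAD_CONST → push 6. Stack: [6]
LOAD_FAST a → push 16. Stack: [6, 16]
BINARY_OP - → 6 - 16 = -10. Stack: [-10]
STORE_FAST k → k=-10. Stack: []
LOAD_FAST_LOAD_FAST k,a → push -10,16. Stack: [-10, 16]
COMPARE_OP bool(>=) → -10 vs 16 = False. Stack: [False]
POP_JUMP_IF_FALSE → pop False; jump. Stack: []
LOAD_FAST_LOAD_FAST a,k → push 16,-10. Stack: [16, -10]
BINARY_OP // → 16 // -10 = -2. Stack: [-2]
STORE_FAST q → q=-2. Stack: []
LOAD_FAST q → push -2. Stack: [-2]
RETURN_VALUE → return -2.

-2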